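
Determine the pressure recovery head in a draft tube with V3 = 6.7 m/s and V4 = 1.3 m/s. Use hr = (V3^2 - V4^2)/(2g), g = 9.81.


hr = (6.7^2 - 1.3^2) / (2*9.81) = 2.2018 m


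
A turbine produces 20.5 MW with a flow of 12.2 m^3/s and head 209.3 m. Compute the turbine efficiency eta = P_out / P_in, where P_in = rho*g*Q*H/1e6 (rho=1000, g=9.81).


P_in = 1000 * 9.81 * 12.2 * 209.3 / 1e6 = 25.0494 MW
eta = 20.5 / 25.0494 = 0.8184


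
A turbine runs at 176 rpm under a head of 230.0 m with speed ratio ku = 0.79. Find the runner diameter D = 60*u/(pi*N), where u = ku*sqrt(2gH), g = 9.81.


u = 0.79 * sqrt(2*9.81*230.0) = 53.0690 m/s
D = 60 * 53.0690 / (pi * 176) = 5.7588 m


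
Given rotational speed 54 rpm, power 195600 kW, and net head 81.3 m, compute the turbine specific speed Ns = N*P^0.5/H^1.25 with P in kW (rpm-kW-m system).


Ns = 54 * 195600^0.5 / 81.3^1.25 = 97.8284


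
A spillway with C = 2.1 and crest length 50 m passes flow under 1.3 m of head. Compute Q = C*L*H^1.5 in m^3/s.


Q = 2.1 * 50 * 1.3^1.5 = 155.6339 m^3/s


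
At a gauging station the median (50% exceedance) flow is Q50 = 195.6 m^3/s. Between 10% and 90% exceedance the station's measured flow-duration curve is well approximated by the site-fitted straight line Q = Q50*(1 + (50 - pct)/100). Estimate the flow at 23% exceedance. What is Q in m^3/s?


Q = 195.6 * (1 + (50 - 23)/100) = 248.4120 m^3/s


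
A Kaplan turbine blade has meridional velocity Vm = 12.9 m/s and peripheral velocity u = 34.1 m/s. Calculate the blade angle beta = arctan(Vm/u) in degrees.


beta = arctan(12.9 / 34.1) = 20.7216 degrees


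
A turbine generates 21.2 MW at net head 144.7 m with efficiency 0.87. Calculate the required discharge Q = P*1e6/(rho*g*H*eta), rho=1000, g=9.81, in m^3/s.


Q = 21.2 * 1e6 / (1000 * 9.81 * 144.7 * 0.87) = 17.1664 m^3/s


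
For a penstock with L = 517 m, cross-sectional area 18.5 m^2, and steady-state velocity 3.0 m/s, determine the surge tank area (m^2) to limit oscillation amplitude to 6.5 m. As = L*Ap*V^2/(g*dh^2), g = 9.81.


As = 517 * 18.5 * 3.0^2 / (9.81 * 6.5^2) = 207.6869 m^2


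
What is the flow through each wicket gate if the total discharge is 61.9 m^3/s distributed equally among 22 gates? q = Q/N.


q = 61.9 / 22 = 2.8136 m^3/s


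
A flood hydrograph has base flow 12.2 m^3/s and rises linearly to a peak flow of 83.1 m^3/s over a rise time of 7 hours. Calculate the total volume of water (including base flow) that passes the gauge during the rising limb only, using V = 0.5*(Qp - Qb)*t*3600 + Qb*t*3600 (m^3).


V = 0.5*(83.1 - 12.2)*7*3600 + 12.2*7*3600 = 1.2008e+06 m^3


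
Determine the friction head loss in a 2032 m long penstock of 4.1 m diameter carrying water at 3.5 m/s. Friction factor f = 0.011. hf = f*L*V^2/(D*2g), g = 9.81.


hf = 0.011 * 2032 * 3.5^2 / (4.1 * 2 * 9.81) = 3.4038 m


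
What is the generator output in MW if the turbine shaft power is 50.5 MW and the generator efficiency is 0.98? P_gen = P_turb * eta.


P_gen = 50.5 * 0.98 = 49.4900 MW


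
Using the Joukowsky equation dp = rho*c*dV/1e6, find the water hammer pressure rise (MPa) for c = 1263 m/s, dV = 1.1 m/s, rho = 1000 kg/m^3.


dp = 1000 * 1263 * 1.1 / 1e6 = 1.3893 MPa


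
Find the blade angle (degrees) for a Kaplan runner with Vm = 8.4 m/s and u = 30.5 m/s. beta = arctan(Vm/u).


beta = arctan(8.4 / 30.5) = 15.3981 degrees


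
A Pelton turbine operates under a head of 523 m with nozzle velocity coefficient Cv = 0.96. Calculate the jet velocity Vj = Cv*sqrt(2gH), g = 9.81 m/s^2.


Vj = 0.96 * sqrt(2*9.81*523) = 97.2460 m/s


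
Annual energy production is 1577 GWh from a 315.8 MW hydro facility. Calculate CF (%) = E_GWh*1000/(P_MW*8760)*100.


CF = 1577 * 1000 / (315.8 * 8760) * 100 = 57.0053 %


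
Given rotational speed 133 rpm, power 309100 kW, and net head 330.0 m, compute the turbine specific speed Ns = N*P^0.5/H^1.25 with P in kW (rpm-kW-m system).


Ns = 133 * 309100^0.5 / 330.0^1.25 = 52.5725


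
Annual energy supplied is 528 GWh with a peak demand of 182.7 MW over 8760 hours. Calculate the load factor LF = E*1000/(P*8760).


LF = 528 * 1000 / (182.7 * 8760) = 0.3299


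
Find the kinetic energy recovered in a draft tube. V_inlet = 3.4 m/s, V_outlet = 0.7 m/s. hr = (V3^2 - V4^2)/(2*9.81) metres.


hr = (3.4^2 - 0.7^2) / (2*9.81) = 0.5642 m


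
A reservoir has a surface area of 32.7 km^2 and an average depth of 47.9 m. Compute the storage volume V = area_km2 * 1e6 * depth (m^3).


V = 32.7 * 1e6 * 47.9 = 1.5663e+09 m^3


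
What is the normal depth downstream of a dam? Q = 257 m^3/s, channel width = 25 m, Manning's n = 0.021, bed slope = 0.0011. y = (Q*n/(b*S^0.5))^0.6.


y = (257 * 0.021 / (25 * 0.0011^0.5))^0.6 = 3.0769 m


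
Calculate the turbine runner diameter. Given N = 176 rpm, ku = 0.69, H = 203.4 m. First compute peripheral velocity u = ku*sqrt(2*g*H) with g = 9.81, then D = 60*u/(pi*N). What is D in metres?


u = 0.69 * sqrt(2*9.81*203.4) = 43.5887 m/s
D = 60 * 43.5887 / (pi * 176) = 4.7300 m


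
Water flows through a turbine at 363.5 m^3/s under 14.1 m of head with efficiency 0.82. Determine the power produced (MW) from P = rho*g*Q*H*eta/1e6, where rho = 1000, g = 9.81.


P = 1000 * 9.81 * 363.5 * 14.1 * 0.82 / 1e6 = 41.2293 MW


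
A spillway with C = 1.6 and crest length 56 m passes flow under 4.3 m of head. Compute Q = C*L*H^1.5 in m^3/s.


Q = 1.6 * 56 * 4.3^1.5 = 798.9336 m^3/s


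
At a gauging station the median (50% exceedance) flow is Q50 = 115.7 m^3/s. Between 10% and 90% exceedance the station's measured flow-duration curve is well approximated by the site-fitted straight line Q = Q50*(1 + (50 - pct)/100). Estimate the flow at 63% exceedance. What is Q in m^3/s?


Q = 115.7 * (1 + (50 - 63)/100) = 100.6590 m^3/s


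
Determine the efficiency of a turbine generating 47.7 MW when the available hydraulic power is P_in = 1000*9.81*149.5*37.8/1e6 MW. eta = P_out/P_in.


P_in = 1000 * 9.81 * 149.5 * 37.8 / 1e6 = 55.4373 MW
eta = 47.7 / 55.4373 = 0.8604


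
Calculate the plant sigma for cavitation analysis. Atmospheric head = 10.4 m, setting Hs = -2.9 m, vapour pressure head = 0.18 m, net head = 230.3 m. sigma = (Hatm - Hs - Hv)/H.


sigma = (10.4 - (-2.9) - 0.18) / 230.3 = 0.0570


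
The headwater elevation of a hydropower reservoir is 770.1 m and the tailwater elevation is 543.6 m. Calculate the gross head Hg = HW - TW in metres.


Hg = 770.1 - 543.6 = 226.5000 m


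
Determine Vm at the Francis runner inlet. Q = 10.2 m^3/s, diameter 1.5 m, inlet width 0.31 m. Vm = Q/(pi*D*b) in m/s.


Vm = 10.2 / (pi * 1.5 * 0.31) = 6.9823 m/s


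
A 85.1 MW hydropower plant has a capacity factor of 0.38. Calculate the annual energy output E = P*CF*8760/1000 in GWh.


E = 85.1 * 0.38 * 8760 / 1000 = 283.2809 GWh


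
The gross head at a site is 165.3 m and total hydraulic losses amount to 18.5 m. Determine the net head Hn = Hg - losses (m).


Hn = 165.3 - 18.5 = 146.8000 m


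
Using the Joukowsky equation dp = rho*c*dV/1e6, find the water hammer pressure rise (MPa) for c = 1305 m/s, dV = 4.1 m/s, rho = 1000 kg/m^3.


dp = 1000 * 1305 * 4.1 / 1e6 = 5.3505 MPa


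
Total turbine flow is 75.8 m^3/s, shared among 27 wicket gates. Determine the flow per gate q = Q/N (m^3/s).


q = 75.8 / 27 = 2.8074 m^3/s


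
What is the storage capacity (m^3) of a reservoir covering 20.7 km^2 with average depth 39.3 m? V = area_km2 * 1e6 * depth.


V = 20.7 * 1e6 * 39.3 = 8.1351e+08 m^3


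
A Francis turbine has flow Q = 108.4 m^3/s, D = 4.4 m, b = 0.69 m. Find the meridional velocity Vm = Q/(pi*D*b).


Vm = 108.4 / (pi * 4.4 * 0.69) = 11.3652 m/s


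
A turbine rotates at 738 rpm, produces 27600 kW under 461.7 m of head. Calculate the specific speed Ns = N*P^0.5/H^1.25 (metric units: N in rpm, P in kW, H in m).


Ns = 738 * 27600^0.5 / 461.7^1.25 = 57.2877


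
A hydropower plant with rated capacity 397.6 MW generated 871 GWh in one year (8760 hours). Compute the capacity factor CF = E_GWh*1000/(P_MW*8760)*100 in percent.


CF = 871 * 1000 / (397.6 * 8760) * 100 = 25.0074 %


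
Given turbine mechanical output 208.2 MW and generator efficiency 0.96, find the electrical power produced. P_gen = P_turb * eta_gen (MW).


P_gen = 208.2 * 0.96 = 199.8720 MW


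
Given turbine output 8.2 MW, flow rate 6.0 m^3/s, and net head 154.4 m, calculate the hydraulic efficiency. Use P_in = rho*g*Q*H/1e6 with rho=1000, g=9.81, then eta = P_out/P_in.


P_in = 1000 * 9.81 * 6.0 * 154.4 / 1e6 = 9.0880 MW
eta = 8.2 / 9.0880 = 0.9023


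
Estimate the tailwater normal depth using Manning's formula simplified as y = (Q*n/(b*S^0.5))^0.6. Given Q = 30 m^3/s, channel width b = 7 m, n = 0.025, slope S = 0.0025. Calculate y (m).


y = (30 * 0.025 / (7 * 0.0025^0.5))^0.6 = 1.5798 m


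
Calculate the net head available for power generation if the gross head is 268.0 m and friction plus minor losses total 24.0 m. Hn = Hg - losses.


Hn = 268.0 - 24.0 = 244.0000 m


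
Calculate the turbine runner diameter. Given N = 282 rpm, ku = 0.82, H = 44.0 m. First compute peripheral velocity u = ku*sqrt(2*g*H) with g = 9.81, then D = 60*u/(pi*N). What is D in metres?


u = 0.82 * sqrt(2*9.81*44.0) = 24.0929 m/s
D = 60 * 24.0929 / (pi * 282) = 1.6317 m


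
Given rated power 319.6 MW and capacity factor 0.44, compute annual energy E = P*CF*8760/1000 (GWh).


E = 319.6 * 0.44 * 8760 / 1000 = 1231.8662 GWh


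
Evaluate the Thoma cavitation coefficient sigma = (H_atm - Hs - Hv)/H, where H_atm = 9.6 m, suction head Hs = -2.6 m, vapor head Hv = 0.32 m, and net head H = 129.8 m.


sigma = (9.6 - (-2.6) - 0.32) / 129.8 = 0.0915


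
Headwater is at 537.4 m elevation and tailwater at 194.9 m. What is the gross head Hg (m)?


Hg = 537.4 - 194.9 = 342.5000 m


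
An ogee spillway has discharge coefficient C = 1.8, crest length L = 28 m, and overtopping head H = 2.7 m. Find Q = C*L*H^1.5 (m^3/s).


Q = 1.8 * 28 * 2.7^1.5 = 223.6023 m^3/s


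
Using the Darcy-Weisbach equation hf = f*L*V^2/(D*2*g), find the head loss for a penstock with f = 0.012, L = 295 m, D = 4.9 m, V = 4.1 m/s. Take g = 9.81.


hf = 0.012 * 295 * 4.1^2 / (4.9 * 2 * 9.81) = 0.6190 m


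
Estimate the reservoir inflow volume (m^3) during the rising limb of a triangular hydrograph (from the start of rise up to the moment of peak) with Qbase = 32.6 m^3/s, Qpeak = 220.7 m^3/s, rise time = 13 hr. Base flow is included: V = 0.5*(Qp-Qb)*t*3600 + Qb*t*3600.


V = 0.5*(220.7 - 32.6)*13*3600 + 32.6*13*3600 = 5.9272e+06 m^3


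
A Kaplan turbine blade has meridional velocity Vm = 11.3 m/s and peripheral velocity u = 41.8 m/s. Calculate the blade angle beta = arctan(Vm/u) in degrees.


beta = arctan(11.3 / 41.8) = 15.1275 degrees


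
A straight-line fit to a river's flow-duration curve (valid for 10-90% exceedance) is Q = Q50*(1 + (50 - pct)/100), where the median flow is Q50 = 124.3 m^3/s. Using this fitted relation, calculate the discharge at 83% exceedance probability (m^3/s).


Q = 124.3 * (1 + (50 - 83)/100) = 83.2810 m^3/s


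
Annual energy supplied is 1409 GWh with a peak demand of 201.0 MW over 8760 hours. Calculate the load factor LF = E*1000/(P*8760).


LF = 1409 * 1000 / (201.0 * 8760) = 0.8002


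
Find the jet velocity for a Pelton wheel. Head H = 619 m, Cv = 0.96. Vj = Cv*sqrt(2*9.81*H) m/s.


Vj = 0.96 * sqrt(2*9.81*619) = 105.7952 m/s


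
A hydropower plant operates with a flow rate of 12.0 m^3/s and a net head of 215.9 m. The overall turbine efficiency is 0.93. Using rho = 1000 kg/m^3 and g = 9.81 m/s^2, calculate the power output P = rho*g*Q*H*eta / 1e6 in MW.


P = 1000 * 9.81 * 12.0 * 215.9 * 0.93 / 1e6 = 23.6366 MW


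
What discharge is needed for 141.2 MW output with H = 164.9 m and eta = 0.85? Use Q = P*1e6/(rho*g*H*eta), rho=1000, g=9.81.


Q = 141.2 * 1e6 / (1000 * 9.81 * 164.9 * 0.85) = 102.6895 m^3/s


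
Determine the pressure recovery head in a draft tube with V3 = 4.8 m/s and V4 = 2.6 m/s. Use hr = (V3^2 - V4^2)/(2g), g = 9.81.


hr = (4.8^2 - 2.6^2) / (2*9.81) = 0.8298 m


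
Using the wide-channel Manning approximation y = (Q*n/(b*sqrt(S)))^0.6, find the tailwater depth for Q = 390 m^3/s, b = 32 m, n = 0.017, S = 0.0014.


y = (390 * 0.017 / (32 * 0.0014^0.5))^0.6 = 2.7924 m


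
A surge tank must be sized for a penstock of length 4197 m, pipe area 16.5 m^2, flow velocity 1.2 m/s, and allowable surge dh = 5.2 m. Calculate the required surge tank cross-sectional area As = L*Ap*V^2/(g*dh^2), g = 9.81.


As = 4197 * 16.5 * 1.2^2 / (9.81 * 5.2^2) = 375.9324 m^2


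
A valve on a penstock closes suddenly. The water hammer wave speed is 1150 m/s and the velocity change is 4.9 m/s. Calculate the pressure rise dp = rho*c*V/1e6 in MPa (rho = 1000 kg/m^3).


dp = 1000 * 1150 * 4.9 / 1e6 = 5.6350 MPa


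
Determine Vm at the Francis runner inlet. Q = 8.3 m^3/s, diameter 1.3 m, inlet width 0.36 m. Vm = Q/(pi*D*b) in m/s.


Vm = 8.3 / (pi * 1.3 * 0.36) = 5.6452 m/s


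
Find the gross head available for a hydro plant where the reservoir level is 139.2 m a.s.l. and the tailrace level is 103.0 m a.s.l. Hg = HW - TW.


Hg = 139.2 - 103.0 = 36.2000 m


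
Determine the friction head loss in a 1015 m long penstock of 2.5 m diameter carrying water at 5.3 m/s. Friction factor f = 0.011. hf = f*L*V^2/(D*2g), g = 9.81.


hf = 0.011 * 1015 * 5.3^2 / (2.5 * 2 * 9.81) = 6.3940 m


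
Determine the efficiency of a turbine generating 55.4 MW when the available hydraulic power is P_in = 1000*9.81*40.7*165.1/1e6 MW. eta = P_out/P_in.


P_in = 1000 * 9.81 * 40.7 * 165.1 / 1e6 = 65.9190 MW
eta = 55.4 / 65.9190 = 0.8404


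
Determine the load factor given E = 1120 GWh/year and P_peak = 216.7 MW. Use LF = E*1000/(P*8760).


LF = 1120 * 1000 / (216.7 * 8760) = 0.5900


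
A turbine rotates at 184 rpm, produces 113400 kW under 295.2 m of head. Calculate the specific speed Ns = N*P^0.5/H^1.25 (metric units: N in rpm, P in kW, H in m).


Ns = 184 * 113400^0.5 / 295.2^1.25 = 50.6383


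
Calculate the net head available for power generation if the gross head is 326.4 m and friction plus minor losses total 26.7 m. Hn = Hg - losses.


Hn = 326.4 - 26.7 = 299.7000 m


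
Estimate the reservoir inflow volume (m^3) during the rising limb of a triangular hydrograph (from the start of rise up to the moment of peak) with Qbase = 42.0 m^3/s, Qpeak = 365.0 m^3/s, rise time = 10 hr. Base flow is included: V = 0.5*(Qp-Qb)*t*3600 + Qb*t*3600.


V = 0.5*(365.0 - 42.0)*10*3600 + 42.0*10*3600 = 7.3260e+06 m^3


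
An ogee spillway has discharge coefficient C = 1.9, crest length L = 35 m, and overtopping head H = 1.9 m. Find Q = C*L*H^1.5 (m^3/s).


Q = 1.9 * 35 * 1.9^1.5 = 174.1615 m^3/s


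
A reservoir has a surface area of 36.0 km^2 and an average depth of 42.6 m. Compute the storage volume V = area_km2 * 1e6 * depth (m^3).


V = 36.0 * 1e6 * 42.6 = 1.5336e+09 m^3


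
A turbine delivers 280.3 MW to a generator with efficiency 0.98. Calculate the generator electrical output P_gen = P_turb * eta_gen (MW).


P_gen = 280.3 * 0.98 = 274.6940 MW


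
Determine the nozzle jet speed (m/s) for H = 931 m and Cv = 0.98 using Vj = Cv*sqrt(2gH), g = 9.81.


Vj = 0.98 * sqrt(2*9.81*931) = 132.4495 m/s


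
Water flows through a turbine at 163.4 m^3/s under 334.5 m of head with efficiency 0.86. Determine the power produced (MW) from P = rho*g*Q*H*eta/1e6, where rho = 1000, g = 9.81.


P = 1000 * 9.81 * 163.4 * 334.5 * 0.86 / 1e6 = 461.1218 MW


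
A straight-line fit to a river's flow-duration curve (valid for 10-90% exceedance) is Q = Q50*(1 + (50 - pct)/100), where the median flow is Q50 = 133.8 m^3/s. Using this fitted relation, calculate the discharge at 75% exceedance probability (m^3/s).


Q = 133.8 * (1 + (50 - 75)/100) = 100.3500 m^3/s


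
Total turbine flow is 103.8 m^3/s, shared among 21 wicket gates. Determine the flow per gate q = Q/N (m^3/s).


q = 103.8 / 21 = 4.9429 m^3/s


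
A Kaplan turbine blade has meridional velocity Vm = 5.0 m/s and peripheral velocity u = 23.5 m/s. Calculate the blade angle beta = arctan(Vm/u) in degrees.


beta = arctan(5.0 / 23.5) = 12.0115 degrees


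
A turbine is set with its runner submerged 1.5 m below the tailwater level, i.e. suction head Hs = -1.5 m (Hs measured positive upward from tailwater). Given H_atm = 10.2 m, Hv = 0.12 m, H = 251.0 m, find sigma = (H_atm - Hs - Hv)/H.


sigma = (10.2 - (-1.5) - 0.12) / 251.0 = 0.0461


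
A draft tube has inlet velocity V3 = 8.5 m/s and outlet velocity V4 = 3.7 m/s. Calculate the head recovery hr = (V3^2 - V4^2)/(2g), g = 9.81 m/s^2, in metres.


hr = (8.5^2 - 3.7^2) / (2*9.81) = 2.9847 m


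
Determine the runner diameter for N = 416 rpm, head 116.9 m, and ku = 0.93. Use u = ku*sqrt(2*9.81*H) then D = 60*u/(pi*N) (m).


u = 0.93 * sqrt(2*9.81*116.9) = 44.5389 m/s
D = 60 * 44.5389 / (pi * 416) = 2.0448 m


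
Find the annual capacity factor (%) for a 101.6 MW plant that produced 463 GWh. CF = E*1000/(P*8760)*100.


CF = 463 * 1000 / (101.6 * 8760) * 100 = 52.0215 %


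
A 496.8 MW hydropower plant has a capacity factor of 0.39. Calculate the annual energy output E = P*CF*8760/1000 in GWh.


E = 496.8 * 0.39 * 8760 / 1000 = 1697.2675 GWh


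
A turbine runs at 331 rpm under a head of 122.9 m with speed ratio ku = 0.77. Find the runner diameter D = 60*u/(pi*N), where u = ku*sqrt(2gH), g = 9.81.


u = 0.77 * sqrt(2*9.81*122.9) = 37.8108 m/s
D = 60 * 37.8108 / (pi * 331) = 2.1817 m


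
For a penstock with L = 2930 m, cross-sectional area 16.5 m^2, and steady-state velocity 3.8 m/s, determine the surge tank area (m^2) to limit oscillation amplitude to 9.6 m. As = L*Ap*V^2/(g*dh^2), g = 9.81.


As = 2930 * 16.5 * 3.8^2 / (9.81 * 9.6^2) = 772.1600 m^2


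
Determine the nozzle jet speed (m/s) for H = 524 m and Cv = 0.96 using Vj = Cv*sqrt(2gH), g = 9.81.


Vj = 0.96 * sqrt(2*9.81*524) = 97.3389 m/s


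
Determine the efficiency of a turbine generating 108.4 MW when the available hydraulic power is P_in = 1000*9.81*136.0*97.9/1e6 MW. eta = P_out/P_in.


P_in = 1000 * 9.81 * 136.0 * 97.9 / 1e6 = 130.6143 MW
eta = 108.4 / 130.6143 = 0.8299


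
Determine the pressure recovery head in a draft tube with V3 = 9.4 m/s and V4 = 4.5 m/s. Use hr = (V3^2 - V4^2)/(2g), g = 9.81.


hr = (9.4^2 - 4.5^2) / (2*9.81) = 3.4715 m


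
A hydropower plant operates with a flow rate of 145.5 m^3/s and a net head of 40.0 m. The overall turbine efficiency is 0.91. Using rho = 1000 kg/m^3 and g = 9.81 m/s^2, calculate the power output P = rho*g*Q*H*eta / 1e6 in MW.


P = 1000 * 9.81 * 145.5 * 40.0 * 0.91 / 1e6 = 51.9557 MW


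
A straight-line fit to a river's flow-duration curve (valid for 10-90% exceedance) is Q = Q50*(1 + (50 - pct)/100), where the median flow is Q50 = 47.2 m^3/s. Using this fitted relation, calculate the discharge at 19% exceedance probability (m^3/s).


Q = 47.2 * (1 + (50 - 19)/100) = 61.8320 m^3/s


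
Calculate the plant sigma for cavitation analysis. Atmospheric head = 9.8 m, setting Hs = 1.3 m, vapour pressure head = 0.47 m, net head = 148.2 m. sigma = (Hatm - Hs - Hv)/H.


sigma = (9.8 - 1.3 - 0.47) / 148.2 = 0.0542


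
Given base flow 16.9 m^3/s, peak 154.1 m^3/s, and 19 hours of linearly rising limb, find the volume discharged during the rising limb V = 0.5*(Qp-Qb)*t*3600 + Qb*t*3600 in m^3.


V = 0.5*(154.1 - 16.9)*19*3600 + 16.9*19*3600 = 5.8482e+06 m^3


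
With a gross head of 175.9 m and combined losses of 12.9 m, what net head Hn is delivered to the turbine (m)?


Hn = 175.9 - 12.9 = 163.0000 m


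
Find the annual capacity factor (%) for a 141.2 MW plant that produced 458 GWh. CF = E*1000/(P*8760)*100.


CF = 458 * 1000 / (141.2 * 8760) * 100 = 37.0277 %


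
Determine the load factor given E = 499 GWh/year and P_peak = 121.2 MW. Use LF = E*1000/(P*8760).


LF = 499 * 1000 / (121.2 * 8760) = 0.4700


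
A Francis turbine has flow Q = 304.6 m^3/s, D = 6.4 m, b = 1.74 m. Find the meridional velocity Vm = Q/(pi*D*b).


Vm = 304.6 / (pi * 6.4 * 1.74) = 8.7066 m/s


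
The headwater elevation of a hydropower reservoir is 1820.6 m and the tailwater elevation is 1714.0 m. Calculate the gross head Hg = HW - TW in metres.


Hg = 1820.6 - 1714.0 = 106.6000 m


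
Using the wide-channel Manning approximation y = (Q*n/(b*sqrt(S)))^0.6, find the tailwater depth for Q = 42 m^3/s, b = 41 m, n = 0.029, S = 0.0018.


y = (42 * 0.029 / (41 * 0.0018^0.5))^0.6 = 0.8075 m


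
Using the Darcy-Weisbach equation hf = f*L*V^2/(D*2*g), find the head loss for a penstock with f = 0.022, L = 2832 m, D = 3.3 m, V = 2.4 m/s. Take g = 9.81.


hf = 0.022 * 2832 * 2.4^2 / (3.3 * 2 * 9.81) = 5.5428 m


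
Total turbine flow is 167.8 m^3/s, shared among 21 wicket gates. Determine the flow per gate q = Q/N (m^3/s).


q = 167.8 / 21 = 7.9905 m^3/s


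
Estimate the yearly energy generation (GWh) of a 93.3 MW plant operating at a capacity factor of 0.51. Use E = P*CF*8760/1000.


E = 93.3 * 0.51 * 8760 / 1000 = 416.8271 GWh


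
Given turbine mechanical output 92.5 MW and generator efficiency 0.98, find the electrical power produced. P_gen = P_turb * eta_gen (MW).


P_gen = 92.5 * 0.98 = 90.6500 MW


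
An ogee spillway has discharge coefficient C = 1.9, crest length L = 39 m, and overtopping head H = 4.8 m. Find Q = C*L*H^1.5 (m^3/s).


Q = 1.9 * 39 * 4.8^1.5 = 779.2558 m^3/s


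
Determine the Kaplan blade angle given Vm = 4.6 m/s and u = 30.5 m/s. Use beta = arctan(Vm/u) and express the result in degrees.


beta = arctan(4.6 / 30.5) = 8.5767 degrees


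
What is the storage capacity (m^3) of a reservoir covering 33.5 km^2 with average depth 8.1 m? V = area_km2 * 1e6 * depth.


V = 33.5 * 1e6 * 8.1 = 2.7135e+08 m^3


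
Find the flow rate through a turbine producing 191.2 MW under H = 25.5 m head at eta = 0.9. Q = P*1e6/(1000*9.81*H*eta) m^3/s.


Q = 191.2 * 1e6 / (1000 * 9.81 * 25.5 * 0.9) = 849.2512 m^3/s


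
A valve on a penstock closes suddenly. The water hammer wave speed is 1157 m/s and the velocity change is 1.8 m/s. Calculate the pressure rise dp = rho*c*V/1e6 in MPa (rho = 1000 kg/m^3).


dp = 1000 * 1157 * 1.8 / 1e6 = 2.0826 MPa


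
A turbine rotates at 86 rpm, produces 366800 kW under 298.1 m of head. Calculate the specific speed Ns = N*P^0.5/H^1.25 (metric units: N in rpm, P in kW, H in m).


Ns = 86 * 366800^0.5 / 298.1^1.25 = 42.0495


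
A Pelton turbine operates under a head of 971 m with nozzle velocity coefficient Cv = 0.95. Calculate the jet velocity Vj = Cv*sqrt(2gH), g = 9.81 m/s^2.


Vj = 0.95 * sqrt(2*9.81*971) = 131.1242 m/s


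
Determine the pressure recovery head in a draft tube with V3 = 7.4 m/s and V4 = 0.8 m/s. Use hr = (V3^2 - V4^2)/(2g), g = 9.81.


hr = (7.4^2 - 0.8^2) / (2*9.81) = 2.7584 m


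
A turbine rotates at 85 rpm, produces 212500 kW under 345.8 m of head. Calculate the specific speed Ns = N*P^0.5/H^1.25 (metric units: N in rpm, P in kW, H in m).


Ns = 85 * 212500^0.5 / 345.8^1.25 = 26.2765


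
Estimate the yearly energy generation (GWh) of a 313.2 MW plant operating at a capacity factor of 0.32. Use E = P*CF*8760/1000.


E = 313.2 * 0.32 * 8760 / 1000 = 877.9622 GWh


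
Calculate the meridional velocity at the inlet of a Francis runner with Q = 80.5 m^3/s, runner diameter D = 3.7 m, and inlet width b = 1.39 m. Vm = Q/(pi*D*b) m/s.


Vm = 80.5 / (pi * 3.7 * 1.39) = 4.9823 m/s


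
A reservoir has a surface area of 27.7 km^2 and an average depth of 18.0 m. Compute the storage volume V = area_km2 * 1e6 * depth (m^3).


V = 27.7 * 1e6 * 18.0 = 4.9860e+08 m^3


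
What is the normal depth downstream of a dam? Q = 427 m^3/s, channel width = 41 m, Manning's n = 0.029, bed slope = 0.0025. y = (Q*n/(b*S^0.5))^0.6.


y = (427 * 0.029 / (41 * 0.0025^0.5))^0.6 = 2.9420 m


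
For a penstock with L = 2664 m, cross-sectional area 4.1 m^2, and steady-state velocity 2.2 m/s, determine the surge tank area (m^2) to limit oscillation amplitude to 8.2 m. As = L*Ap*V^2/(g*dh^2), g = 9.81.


As = 2664 * 4.1 * 2.2^2 / (9.81 * 8.2^2) = 80.1432 m^2


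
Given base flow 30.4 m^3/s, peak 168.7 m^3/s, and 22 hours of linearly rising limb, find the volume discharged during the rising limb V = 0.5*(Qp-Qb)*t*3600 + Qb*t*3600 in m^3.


V = 0.5*(168.7 - 30.4)*22*3600 + 30.4*22*3600 = 7.8844e+06 m^3


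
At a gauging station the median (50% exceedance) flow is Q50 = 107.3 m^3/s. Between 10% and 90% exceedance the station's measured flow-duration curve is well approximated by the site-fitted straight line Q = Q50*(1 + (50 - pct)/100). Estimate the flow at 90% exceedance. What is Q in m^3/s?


Q = 107.3 * (1 + (50 - 90)/100) = 64.3800 m^3/s


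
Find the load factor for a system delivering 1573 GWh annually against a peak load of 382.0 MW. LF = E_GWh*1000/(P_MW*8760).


LF = 1573 * 1000 / (382.0 * 8760) = 0.4701


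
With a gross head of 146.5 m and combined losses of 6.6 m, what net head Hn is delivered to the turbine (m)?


Hn = 146.5 - 6.6 = 139.9000 m


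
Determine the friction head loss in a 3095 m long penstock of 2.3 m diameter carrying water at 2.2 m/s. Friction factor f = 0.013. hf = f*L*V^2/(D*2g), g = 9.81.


hf = 0.013 * 3095 * 2.2^2 / (2.3 * 2 * 9.81) = 4.3154 m


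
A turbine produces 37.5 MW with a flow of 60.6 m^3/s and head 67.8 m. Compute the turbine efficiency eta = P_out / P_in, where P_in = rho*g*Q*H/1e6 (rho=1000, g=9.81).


P_in = 1000 * 9.81 * 60.6 * 67.8 / 1e6 = 40.3062 MW
eta = 37.5 / 40.3062 = 0.9304


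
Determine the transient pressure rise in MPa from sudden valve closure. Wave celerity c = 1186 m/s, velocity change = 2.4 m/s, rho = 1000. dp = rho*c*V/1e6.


dp = 1000 * 1186 * 2.4 / 1e6 = 2.8464 MPa


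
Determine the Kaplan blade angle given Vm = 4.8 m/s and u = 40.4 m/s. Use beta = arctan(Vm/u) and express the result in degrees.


beta = arctan(4.8 / 40.4) = 6.7757 degrees


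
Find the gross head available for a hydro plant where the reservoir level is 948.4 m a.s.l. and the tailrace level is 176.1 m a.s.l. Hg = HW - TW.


Hg = 948.4 - 176.1 = 772.3000 m


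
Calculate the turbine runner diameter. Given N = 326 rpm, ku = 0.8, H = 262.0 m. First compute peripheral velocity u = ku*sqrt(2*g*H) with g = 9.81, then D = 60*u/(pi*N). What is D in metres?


u = 0.8 * sqrt(2*9.81*262.0) = 57.3575 m/s
D = 60 * 57.3575 / (pi * 326) = 3.3603 m


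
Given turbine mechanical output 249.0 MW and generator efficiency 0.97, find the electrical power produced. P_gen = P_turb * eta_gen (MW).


P_gen = 249.0 * 0.97 = 241.5300 MW


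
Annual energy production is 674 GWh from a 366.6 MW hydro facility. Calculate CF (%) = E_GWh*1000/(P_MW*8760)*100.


CF = 674 * 1000 / (366.6 * 8760) * 100 = 20.9876 %


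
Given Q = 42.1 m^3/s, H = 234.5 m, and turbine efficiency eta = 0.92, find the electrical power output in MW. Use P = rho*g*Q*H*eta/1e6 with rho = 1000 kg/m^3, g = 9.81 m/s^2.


P = 1000 * 9.81 * 42.1 * 234.5 * 0.92 / 1e6 = 89.1008 MW


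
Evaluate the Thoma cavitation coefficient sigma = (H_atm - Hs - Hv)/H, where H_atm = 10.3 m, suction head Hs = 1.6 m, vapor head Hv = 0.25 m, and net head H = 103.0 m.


sigma = (10.3 - 1.6 - 0.25) / 103.0 = 0.0820


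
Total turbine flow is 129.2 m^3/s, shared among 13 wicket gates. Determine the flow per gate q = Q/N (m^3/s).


q = 129.2 / 13 = 9.9385 m^3/s


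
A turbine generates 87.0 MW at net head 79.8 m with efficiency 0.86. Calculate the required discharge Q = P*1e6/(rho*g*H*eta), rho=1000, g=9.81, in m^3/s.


Q = 87.0 * 1e6 / (1000 * 9.81 * 79.8 * 0.86) = 129.2257 m^3/s


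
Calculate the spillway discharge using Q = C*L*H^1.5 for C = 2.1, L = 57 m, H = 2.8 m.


Q = 2.1 * 57 * 2.8^1.5 = 560.8299 m^3/s


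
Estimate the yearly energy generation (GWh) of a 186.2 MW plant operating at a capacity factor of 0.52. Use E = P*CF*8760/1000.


E = 186.2 * 0.52 * 8760 / 1000 = 848.1782 GWh


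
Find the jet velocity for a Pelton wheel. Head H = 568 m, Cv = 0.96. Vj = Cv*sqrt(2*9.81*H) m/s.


Vj = 0.96 * sqrt(2*9.81*568) = 101.3433 m/s


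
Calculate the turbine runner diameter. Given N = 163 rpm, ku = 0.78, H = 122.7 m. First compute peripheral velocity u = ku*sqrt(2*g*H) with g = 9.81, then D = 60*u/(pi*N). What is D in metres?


u = 0.78 * sqrt(2*9.81*122.7) = 38.2707 m/s
D = 60 * 38.2707 / (pi * 163) = 4.4842 m


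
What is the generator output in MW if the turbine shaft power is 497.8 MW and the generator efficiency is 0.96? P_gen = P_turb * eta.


P_gen = 497.8 * 0.96 = 477.8880 MW


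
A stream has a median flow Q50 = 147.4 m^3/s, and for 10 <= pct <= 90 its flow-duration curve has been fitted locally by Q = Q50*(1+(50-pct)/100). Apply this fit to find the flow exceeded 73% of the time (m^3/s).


Q = 147.4 * (1 + (50 - 73)/100) = 113.4980 m^3/s


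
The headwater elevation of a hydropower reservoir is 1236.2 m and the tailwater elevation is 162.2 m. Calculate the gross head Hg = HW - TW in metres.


Hg = 1236.2 - 162.2 = 1074.0000 m


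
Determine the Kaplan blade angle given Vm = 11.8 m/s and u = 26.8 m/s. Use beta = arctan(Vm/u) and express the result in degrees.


beta = arctan(11.8 / 26.8) = 23.7638 degrees


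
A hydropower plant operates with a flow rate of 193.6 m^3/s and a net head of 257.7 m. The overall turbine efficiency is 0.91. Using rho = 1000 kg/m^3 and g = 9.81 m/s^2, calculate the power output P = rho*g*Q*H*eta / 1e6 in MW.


P = 1000 * 9.81 * 193.6 * 257.7 * 0.91 / 1e6 = 445.3794 MW


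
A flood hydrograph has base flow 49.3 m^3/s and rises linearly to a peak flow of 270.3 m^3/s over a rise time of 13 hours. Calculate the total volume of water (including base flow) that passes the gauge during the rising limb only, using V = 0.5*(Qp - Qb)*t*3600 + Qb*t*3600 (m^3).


V = 0.5*(270.3 - 49.3)*13*3600 + 49.3*13*3600 = 7.4786e+06 m^3


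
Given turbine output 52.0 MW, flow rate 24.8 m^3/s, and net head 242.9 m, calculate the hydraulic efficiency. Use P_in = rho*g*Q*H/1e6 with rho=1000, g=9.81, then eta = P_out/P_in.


P_in = 1000 * 9.81 * 24.8 * 242.9 / 1e6 = 59.0947 MW
eta = 52.0 / 59.0947 = 0.8799


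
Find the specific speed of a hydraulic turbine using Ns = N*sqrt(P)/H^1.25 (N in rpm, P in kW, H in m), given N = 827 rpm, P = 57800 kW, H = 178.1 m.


Ns = 827 * 57800^0.5 / 178.1^1.25 = 305.5903


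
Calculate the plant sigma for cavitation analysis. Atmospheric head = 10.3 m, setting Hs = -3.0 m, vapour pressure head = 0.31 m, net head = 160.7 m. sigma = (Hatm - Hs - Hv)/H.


sigma = (10.3 - (-3.0) - 0.31) / 160.7 = 0.0808


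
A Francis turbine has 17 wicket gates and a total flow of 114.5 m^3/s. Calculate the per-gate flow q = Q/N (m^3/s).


q = 114.5 / 17 = 6.7353 m^3/s


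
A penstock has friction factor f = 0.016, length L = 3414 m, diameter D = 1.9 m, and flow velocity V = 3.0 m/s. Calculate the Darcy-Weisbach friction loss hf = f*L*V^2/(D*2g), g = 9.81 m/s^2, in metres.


hf = 0.016 * 3414 * 3.0^2 / (1.9 * 2 * 9.81) = 13.1878 m


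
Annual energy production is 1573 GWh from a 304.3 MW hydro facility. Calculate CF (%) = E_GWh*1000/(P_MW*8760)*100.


CF = 1573 * 1000 / (304.3 * 8760) * 100 = 59.0096 %


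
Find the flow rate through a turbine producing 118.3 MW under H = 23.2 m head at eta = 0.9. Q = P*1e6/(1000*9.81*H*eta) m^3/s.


Q = 118.3 * 1e6 / (1000 * 9.81 * 23.2 * 0.9) = 577.5442 m^3/s


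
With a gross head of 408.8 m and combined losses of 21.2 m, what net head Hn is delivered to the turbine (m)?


Hn = 408.8 - 21.2 = 387.6000 m


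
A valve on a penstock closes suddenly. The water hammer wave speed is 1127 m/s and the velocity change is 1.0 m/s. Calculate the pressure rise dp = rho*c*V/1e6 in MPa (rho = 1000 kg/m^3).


dp = 1000 * 1127 * 1.0 / 1e6 = 1.1270 MPa


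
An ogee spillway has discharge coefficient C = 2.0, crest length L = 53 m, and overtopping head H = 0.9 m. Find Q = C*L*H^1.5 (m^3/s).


Q = 2.0 * 53 * 0.9^1.5 = 90.5044 m^3/s


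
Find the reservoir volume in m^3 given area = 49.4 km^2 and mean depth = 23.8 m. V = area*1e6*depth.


V = 49.4 * 1e6 * 23.8 = 1.1757e+09 m^3


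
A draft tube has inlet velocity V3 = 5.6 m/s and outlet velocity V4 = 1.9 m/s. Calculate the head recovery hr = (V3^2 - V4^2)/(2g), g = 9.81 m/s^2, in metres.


hr = (5.6^2 - 1.9^2) / (2*9.81) = 1.4144 m


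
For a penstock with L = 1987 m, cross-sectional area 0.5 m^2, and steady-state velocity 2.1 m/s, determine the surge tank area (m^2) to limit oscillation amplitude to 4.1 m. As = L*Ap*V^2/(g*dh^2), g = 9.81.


As = 1987 * 0.5 * 2.1^2 / (9.81 * 4.1^2) = 26.5687 m^2


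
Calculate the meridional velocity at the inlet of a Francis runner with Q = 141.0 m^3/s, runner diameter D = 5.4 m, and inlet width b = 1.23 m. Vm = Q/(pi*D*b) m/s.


Vm = 141.0 / (pi * 5.4 * 1.23) = 6.7573 m/s


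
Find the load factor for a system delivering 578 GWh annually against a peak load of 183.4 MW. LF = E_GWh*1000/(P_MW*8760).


LF = 578 * 1000 / (183.4 * 8760) = 0.3598


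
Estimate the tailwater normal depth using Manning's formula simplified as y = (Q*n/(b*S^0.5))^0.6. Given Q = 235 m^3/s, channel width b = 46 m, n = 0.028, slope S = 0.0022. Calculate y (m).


y = (235 * 0.028 / (46 * 0.0022^0.5))^0.6 = 1.9523 m


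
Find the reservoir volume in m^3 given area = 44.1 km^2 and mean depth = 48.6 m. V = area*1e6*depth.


V = 44.1 * 1e6 * 48.6 = 2.1433e+09 m^3


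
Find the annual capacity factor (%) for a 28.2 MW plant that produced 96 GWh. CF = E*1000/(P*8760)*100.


CF = 96 * 1000 / (28.2 * 8760) * 100 = 38.8614 %


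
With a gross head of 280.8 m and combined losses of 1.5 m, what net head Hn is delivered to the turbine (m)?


Hn = 280.8 - 1.5 = 279.3000 m


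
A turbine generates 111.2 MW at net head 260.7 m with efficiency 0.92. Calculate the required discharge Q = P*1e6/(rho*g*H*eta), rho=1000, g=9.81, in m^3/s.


Q = 111.2 * 1e6 / (1000 * 9.81 * 260.7 * 0.92) = 47.2614 m^3/s


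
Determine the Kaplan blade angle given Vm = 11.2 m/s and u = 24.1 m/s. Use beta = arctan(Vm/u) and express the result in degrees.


beta = arctan(11.2 / 24.1) = 24.9257 degrees


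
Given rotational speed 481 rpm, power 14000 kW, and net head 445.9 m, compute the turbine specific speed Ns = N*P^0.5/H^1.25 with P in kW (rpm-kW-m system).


Ns = 481 * 14000^0.5 / 445.9^1.25 = 27.7755


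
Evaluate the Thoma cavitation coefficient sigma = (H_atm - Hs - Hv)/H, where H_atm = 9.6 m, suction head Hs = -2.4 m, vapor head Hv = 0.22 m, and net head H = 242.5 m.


sigma = (9.6 - (-2.4) - 0.22) / 242.5 = 0.0486


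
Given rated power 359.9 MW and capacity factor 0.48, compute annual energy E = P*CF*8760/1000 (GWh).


E = 359.9 * 0.48 * 8760 / 1000 = 1513.3075 GWh


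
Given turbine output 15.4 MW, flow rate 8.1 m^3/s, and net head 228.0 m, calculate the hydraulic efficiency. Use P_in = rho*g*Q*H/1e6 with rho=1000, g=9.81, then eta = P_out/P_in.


P_in = 1000 * 9.81 * 8.1 * 228.0 / 1e6 = 18.1171 MW
eta = 15.4 / 18.1171 = 0.8500


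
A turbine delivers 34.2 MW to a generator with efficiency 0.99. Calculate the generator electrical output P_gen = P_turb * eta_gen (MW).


P_gen = 34.2 * 0.99 = 33.8580 MW


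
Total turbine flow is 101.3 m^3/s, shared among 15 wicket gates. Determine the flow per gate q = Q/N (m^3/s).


q = 101.3 / 15 = 6.7533 m^3/s


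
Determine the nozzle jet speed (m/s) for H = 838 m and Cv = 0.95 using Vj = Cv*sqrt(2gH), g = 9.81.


Vj = 0.95 * sqrt(2*9.81*838) = 121.8134 m/s


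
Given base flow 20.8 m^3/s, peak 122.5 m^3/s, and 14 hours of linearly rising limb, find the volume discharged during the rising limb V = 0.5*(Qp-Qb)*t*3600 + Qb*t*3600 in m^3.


V = 0.5*(122.5 - 20.8)*14*3600 + 20.8*14*3600 = 3.6112e+06 m^3


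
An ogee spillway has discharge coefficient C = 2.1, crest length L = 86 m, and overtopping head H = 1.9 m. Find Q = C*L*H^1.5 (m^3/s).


Q = 2.1 * 86 * 1.9^1.5 = 472.9858 m^3/s


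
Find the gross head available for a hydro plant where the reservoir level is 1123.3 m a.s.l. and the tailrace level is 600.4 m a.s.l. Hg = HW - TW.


Hg = 1123.3 - 600.4 = 522.9000 m


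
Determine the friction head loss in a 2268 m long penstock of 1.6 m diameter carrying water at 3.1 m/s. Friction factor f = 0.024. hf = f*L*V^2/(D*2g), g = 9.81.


hf = 0.024 * 2268 * 3.1^2 / (1.6 * 2 * 9.81) = 16.6632 m


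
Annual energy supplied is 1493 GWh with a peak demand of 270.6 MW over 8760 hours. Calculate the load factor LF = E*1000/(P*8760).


LF = 1493 * 1000 / (270.6 * 8760) = 0.6298


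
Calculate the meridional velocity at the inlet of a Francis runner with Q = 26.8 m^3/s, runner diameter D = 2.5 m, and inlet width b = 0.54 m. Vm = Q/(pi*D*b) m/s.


Vm = 26.8 / (pi * 2.5 * 0.54) = 6.3190 m/s


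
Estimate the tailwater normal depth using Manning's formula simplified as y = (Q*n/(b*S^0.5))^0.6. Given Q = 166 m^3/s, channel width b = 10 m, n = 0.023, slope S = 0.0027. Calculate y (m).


y = (166 * 0.023 / (10 * 0.0027^0.5))^0.6 = 3.3090 m


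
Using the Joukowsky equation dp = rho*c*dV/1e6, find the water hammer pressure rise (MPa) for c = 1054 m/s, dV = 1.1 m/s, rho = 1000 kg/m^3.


dp = 1000 * 1054 * 1.1 / 1e6 = 1.1594 MPa


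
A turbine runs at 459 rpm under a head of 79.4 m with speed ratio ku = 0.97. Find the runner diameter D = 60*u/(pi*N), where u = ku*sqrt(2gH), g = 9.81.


u = 0.97 * sqrt(2*9.81*79.4) = 38.2852 m/s
D = 60 * 38.2852 / (pi * 459) = 1.5930 m


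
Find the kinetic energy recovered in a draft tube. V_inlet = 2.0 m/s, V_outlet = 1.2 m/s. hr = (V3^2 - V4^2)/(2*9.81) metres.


hr = (2.0^2 - 1.2^2) / (2*9.81) = 0.1305 m


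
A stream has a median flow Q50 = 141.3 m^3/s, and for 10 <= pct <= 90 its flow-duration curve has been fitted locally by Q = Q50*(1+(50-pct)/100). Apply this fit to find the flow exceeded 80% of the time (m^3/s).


Q = 141.3 * (1 + (50 - 80)/100) = 98.9100 m^3/s


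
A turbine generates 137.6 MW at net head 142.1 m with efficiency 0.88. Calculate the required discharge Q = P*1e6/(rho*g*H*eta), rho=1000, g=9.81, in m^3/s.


Q = 137.6 * 1e6 / (1000 * 9.81 * 142.1 * 0.88) = 112.1690 m^3/s


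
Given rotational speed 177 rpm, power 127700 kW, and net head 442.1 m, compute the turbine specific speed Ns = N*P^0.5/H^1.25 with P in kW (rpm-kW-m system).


Ns = 177 * 127700^0.5 / 442.1^1.25 = 31.2010


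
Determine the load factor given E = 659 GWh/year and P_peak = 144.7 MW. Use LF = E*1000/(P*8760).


LF = 659 * 1000 / (144.7 * 8760) = 0.5199


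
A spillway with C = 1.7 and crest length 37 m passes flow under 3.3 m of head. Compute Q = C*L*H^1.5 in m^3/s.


Q = 1.7 * 37 * 3.3^1.5 = 377.0696 m^3/s


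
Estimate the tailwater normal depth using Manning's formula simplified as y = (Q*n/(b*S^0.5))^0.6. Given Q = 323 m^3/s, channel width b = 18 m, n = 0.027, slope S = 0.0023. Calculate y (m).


y = (323 * 0.027 / (18 * 0.0023^0.5))^0.6 = 4.0055 m


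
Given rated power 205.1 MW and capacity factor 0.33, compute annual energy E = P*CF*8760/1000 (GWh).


E = 205.1 * 0.33 * 8760 / 1000 = 592.9031 GWh


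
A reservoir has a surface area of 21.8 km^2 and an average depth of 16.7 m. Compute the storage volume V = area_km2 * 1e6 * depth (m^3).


V = 21.8 * 1e6 * 16.7 = 3.6406e+08 m^3
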